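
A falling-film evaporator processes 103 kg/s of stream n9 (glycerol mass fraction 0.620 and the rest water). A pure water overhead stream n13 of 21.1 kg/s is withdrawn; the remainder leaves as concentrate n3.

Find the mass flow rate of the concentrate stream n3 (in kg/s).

Concentrate = 103 − 21.1 = 81.9 kg/s.

81.9 kg/s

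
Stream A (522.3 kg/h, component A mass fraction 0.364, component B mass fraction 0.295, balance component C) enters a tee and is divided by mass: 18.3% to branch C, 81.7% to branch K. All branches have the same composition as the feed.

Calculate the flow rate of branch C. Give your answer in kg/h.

Branch C flow = 0.183×522.3 = 95.581 kg/h.

95.58 kg/h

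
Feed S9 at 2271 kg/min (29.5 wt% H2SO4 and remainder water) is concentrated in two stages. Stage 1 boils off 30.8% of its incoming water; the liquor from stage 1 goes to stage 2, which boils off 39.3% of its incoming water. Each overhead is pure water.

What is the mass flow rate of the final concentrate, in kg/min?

1342 kg/min

water in feed = 2271×0.705 = 1601.1 kg/min.
After stage 1: water left = (1−0.308)×1601.1 = 1107.9; stream total = 1777.9 kg/min.
After stage 2: water left = (1−0.393)×1107.9 = 672.51; final concentrate = 1342.5 kg/min.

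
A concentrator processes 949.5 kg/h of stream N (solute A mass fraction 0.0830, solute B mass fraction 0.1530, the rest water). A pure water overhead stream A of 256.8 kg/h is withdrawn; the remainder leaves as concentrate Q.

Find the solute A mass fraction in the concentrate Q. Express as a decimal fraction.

0.1138

solute A is not removed: 949.5×0.083 = 78.809 kg/h of solute A enters Q.
Concentrate = 949.5 − 256.8 = 692.7 kg/h.
Mass fraction = 78.809/692.7 = 0.1138.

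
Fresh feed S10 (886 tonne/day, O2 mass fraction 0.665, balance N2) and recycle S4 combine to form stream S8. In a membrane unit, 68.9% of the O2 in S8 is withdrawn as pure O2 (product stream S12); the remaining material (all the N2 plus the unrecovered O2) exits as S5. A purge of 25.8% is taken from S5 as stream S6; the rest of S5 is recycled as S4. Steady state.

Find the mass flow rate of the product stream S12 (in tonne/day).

527.7 tonne/day

O2 in S8: m_A = 886×0.665 + (1−0.258)·(1−0.689)·m_A, so m_A = 589.19/0.7692 = 765.94 tonne/day.
Product S12 = 0.689×765.94 = 527.73 tonne/day.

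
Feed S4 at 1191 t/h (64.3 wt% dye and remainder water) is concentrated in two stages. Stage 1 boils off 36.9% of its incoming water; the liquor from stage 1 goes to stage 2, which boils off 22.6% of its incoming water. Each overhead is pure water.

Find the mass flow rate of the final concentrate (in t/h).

973.5 t/h

water in feed = 1191×0.357 = 425.19 t/h.
After stage 1: water left = (1−0.369)×425.19 = 268.29; stream total = 1034.1 t/h.
After stage 2: water left = (1−0.226)×268.29 = 207.66; final concentrate = 973.47 t/h.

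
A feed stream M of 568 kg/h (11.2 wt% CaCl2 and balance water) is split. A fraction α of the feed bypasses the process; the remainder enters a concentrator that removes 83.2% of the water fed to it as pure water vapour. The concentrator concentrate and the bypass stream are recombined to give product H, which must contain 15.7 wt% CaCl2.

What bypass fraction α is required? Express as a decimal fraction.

0.612

All 568×0.112 = 63.616 kg/h of CaCl2 reaches H, so H = 63.616/0.157 = 405.2 kg/h and vapour = 162.8 kg/h.
The evaporator receives (1−α)·568 of feed at 0.888 water and removes 0.832 of that water:
0.832×0.888×(1−α)×568 = 162.8
(1−α) = 162.8/419.65 = 0.3880;  α = 0.6120.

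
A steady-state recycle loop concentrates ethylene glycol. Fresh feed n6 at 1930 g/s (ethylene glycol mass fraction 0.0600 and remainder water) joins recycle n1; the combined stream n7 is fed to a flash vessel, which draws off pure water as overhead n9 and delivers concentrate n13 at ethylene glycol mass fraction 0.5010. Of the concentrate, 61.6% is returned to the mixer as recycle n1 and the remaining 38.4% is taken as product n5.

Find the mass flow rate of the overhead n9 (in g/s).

Overall ethylene glycol balance (none leaves overhead): ethylene glycol in fresh feed = ethylene glycol in product, i.e. 1930×0.060 = (1−0.616)·n13·0.501.
n13 = 115.8/(0.501×0.384) = 601.92 g/s.
Recycle n1 = 0.616×601.92 = 370.78 g/s.
Combined feed n7 = 1930 + 370.78 = 2300.8 g/s.
Overhead n9 = n7 − n13 = 2300.8 − 601.92 = 1698.9 g/s.

1699 g/s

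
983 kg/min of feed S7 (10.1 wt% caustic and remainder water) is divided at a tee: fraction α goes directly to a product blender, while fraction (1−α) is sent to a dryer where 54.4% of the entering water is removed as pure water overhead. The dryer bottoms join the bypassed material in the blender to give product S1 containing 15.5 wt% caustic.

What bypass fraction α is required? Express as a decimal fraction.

0.288

All 983×0.101 = 99.283 kg/min of caustic reaches S1, so S1 = 99.283/0.155 = 640.54 kg/min and vapour = 342.46 kg/min.
The evaporator receives (1−α)·983 of feed at 0.899 water and removes 0.544 of that water:
0.544×0.899×(1−α)×983 = 342.46
(1−α) = 342.46/480.74 = 0.7124;  α = 0.2876.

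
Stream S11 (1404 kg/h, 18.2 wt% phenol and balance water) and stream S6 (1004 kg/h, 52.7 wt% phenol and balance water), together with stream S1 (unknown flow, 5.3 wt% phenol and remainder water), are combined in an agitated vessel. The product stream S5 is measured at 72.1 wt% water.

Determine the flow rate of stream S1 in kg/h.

499.1 kg/h

Let S1 be the unknown flow. Total out = 2408 + S1.
water balance: 1623.4 + 0.947·S1 = 0.721·(2408 + S1)
(0.947 − 0.721)·S1 = 0.721×2408 − 1623.4 = 112.8
S1 = 112.8 / 0.226 = 499.13 kg/h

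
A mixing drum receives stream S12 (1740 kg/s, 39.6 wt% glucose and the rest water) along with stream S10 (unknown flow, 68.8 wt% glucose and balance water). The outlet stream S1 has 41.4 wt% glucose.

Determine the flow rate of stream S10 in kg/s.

114.3 kg/s

Let S10 be the unknown flow. Total out = 1740 + S10.
glucose balance: 689.04 + 0.688·S10 = 0.414·(1740 + S10)
(0.688 − 0.414)·S10 = 0.414×1740 − 689.04 = 31.32
S10 = 31.32 / 0.274 = 114.31 kg/s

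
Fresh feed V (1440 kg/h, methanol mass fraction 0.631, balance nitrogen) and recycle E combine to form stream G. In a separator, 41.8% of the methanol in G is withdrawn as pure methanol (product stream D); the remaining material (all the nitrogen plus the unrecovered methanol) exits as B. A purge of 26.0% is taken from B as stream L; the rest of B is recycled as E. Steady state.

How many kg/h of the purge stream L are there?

772.9 kg/h

nitrogen enters only via V and leaves only via the purge: 1440×0.369 = 0.260×(nitrogen in B), and the separator passes all nitrogen, so nitrogen in G = nitrogen in B = 2043.7 kg/h.
methanol in G: m_A = 1440×0.631 + (1−0.260)·(1−0.418)·m_A, so m_A = 908.64/0.5693 = 1596 kg/h.
B = (1−0.418)×1596 + 2043.7 = 2972.6 kg/h.
Purge L = 0.260×2972.6 = 772.87 kg/h.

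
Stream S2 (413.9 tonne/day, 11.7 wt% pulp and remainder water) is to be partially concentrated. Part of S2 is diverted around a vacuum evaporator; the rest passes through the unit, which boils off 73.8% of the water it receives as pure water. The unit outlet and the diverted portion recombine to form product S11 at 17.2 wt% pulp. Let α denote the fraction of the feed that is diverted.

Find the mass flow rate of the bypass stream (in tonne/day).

All 413.9×0.117 = 48.426 tonne/day of pulp reaches S11, so S11 = 48.426/0.172 = 281.55 tonne/day and vapour = 132.35 tonne/day.
The evaporator receives (1−α)·413.9 of feed at 0.883 water and removes 0.738 of that water:
0.738×0.883×(1−α)×413.9 = 132.35
(1−α) = 132.35/269.72 = 0.4907;  α = 0.5093.
Bypass flow = 0.5093×413.9 = 210.8 tonne/day.

210.8 tonne/day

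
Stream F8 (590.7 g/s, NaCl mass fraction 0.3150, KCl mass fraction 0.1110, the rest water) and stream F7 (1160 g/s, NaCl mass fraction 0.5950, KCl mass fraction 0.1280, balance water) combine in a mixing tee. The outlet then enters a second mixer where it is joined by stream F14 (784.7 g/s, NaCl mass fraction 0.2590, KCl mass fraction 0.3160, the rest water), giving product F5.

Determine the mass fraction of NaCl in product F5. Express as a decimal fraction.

Overall, product flow = 2535.4 g/s.
NaCl in = 590.7×0.315 + 1160×0.595 + 784.7×0.259 = 1079.5 g/s.
NaCl fraction in F5 = 0.4258.

0.4258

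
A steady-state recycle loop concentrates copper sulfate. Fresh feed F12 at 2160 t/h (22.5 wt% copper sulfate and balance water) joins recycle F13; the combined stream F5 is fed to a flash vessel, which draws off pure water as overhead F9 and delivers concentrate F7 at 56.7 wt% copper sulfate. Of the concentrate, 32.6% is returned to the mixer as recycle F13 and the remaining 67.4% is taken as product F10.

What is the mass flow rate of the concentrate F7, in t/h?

Overall copper sulfate balance (none leaves overhead): copper sulfate in fresh feed = copper sulfate in product, i.e. 2160×0.225 = (1−0.326)·F7·0.567.
F7 = 486/(0.567×0.674) = 1271.7 t/h.

1272 t/h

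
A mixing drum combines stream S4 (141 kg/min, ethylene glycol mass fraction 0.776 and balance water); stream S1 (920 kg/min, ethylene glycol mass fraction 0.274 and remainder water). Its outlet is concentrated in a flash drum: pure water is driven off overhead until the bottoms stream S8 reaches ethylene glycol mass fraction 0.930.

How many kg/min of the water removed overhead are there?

672.3 kg/min

ethylene glycol entering = 141×0.776 + 920×0.274 = 361.5 kg/min.
All ethylene glycol reports to S8, so S8 = 361.5/0.930 = 388.71 kg/min.
Total feed = 1061 kg/min; overhead = 1061 − 388.71 = 672.29 kg/min.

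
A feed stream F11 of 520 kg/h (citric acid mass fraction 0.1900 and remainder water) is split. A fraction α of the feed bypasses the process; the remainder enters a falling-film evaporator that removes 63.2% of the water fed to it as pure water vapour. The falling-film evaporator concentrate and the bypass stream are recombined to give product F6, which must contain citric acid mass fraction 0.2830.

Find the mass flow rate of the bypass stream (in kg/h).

186.2 kg/h

All 520×0.190 = 98.8 kg/h of citric acid reaches F6, so F6 = 98.8/0.283 = 349.12 kg/h and vapour = 170.88 kg/h.
The evaporator receives (1−α)·520 of feed at 0.810 water and removes 0.632 of that water:
0.632×0.810×(1−α)×520 = 170.88
(1−α) = 170.88/266.2 = 0.6419;  α = 0.3581.
Bypass flow = 0.3581×520 = 186.19 kg/h.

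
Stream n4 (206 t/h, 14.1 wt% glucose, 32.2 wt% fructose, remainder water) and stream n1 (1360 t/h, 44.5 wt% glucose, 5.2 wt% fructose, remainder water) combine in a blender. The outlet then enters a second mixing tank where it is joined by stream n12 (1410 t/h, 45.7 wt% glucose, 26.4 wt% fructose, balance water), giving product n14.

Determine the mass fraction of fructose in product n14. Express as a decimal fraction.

0.1711

Overall, product flow = 2976 t/h.
fructose in = 206×0.322 + 1360×0.052 + 1410×0.264 = 509.29 t/h.
fructose fraction in n14 = 0.1711.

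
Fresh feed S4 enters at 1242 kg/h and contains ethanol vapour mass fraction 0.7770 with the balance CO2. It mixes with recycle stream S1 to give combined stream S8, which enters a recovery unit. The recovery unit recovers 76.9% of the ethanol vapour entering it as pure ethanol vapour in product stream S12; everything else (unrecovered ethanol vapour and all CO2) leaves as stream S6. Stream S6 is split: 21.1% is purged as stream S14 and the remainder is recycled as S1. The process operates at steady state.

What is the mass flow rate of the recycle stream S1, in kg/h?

CO2 enters only via S4 and leaves only via the purge: 1242×0.223 = 0.211×(CO2 in S6), and the recovery unit passes all CO2, so CO2 in S8 = CO2 in S6 = 1312.6 kg/h.
ethanol vapour in S8: m_A = 1242×0.777 + (1−0.211)·(1−0.769)·m_A, so m_A = 965.03/0.8177 = 1180.1 kg/h.
S6 = (1−0.769)×1180.1 + 1312.6 = 1585.2 kg/h.
Recycle S1 = (1−0.211)×1585.2 = 1250.8 kg/h.

1251 kg/h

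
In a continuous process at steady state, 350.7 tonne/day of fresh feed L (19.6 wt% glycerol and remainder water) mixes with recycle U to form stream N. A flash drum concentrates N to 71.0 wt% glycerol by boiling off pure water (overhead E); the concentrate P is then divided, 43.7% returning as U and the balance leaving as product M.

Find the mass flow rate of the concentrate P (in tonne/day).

172 tonne/day

Overall glycerol balance (none leaves overhead): glycerol in fresh feed = glycerol in product, i.e. 350.7×0.196 = (1−0.437)·P·0.710.
P = 68.737/(0.710×0.563) = 171.96 tonne/day.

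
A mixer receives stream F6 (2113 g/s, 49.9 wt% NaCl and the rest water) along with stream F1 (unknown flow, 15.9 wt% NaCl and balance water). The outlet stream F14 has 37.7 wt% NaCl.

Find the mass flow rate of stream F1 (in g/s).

1183 g/s

Let F1 be the unknown flow. Total out = 2113 + F1.
NaCl balance: 1054.4 + 0.159·F1 = 0.377·(2113 + F1)
(0.159 − 0.377)·F1 = 0.377×2113 − 1054.4 = -257.79
F1 = -257.79 / -0.218 = 1182.5 g/s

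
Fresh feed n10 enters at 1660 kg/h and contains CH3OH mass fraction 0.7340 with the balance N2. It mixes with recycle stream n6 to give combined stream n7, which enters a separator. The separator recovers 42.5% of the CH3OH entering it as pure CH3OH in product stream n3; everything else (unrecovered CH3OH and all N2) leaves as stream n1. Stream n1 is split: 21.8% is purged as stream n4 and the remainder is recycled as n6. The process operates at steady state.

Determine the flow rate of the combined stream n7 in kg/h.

N2 enters only via n10 and leaves only via the purge: 1660×0.266 = 0.218×(N2 in n1), and the separator passes all N2, so N2 in n7 = N2 in n1 = 2025.5 kg/h.
CH3OH in n7: m_A = 1660×0.734 + (1−0.218)·(1−0.425)·m_A, so m_A = 1218.4/0.5504 = 2213.9 kg/h.
n7 = 2213.9 + 2025.5 = 4239.4 kg/h.

4239 kg/h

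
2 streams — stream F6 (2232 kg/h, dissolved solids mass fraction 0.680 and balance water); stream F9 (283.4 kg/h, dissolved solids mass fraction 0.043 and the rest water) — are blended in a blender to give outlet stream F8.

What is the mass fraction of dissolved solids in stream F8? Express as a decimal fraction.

0.608

Total flow out = 2232 + 283.4 = 2515.4 kg/h.
dissolved solids in = 2232×0.680 + 283.4×0.043 = 1529.9 kg/h.
dissolved solids mass fraction in F8 = 1529.9/2515.4 = 0.608.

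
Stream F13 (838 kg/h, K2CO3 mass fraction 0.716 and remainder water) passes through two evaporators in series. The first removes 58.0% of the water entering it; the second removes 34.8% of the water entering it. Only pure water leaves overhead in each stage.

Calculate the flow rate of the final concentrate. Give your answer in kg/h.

water in feed = 838×0.284 = 237.99 kg/h.
After stage 1: water left = (1−0.580)×237.99 = 99.957; stream total = 699.96 kg/h.
After stage 2: water left = (1−0.348)×99.957 = 65.172; final concentrate = 665.18 kg/h.

665.2 kg/h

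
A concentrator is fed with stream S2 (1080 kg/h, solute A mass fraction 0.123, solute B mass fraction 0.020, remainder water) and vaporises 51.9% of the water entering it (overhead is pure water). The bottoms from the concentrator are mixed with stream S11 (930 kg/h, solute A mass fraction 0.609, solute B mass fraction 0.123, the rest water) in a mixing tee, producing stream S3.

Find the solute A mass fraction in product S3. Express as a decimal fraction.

0.457

Vapour removed = 0.519×0.857×1080 = 480.37 kg/h; concentrate = 599.63 kg/h.
solute A reaching the mixer = 132.84 (from concentrate) + 930×0.609 = 699.21 kg/h.
Product flow = 599.63 + 930 = 1529.6 kg/h; solute A fraction = 0.457.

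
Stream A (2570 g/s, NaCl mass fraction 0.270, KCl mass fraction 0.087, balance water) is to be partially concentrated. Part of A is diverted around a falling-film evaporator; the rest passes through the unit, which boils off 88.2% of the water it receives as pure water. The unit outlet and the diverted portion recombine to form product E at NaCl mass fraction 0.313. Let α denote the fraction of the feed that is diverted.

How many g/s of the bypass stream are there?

All 2570×0.270 = 693.9 g/s of NaCl reaches E, so E = 693.9/0.313 = 2216.9 g/s and vapour = 353.07 g/s.
The evaporator receives (1−α)·2570 of feed at 0.643 water and removes 0.882 of that water:
0.882×0.643×(1−α)×2570 = 353.07
(1−α) = 353.07/1457.5 = 0.2422;  α = 0.7578.
Bypass flow = 0.7578×2570 = 1947.4 g/s.

1947 g/s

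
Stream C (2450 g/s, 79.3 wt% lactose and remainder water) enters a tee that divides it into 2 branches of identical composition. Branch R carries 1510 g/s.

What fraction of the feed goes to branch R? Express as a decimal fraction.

0.616

Fraction to R = 1510/2450 = 0.6163.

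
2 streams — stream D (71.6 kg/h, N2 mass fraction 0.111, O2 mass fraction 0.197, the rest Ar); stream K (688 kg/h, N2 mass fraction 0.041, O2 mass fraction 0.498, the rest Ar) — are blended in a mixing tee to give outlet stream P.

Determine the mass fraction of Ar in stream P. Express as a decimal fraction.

Total flow out = 71.6 + 688 = 759.6 kg/h.
Ar in = 71.6×0.692 + 688×0.461 = 366.72 kg/h.
Ar mass fraction in P = 366.72/759.6 = 0.483.

0.483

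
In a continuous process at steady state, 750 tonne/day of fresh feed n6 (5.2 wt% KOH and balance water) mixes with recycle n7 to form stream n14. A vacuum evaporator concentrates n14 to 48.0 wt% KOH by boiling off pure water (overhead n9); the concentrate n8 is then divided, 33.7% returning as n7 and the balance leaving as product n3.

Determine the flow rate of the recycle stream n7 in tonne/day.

41.3 tonne/day

Overall KOH balance (none leaves overhead): KOH in fresh feed = KOH in product, i.e. 750×0.052 = (1−0.337)·n8·0.480.
n8 = 39/(0.480×0.663) = 122.55 tonne/day.
Recycle n7 = 0.337×122.55 = 41.299 tonne/day.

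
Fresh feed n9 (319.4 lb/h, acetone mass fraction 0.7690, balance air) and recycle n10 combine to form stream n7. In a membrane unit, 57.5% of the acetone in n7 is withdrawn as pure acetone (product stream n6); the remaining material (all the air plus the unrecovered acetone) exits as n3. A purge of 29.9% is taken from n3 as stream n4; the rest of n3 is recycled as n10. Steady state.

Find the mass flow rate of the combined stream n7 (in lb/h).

air enters only via n9 and leaves only via the purge: 319.4×0.231 = 0.299×(air in n3), and the membrane unit passes all air, so air in n7 = air in n3 = 246.76 lb/h.
acetone in n7: m_A = 319.4×0.769 + (1−0.299)·(1−0.575)·m_A, so m_A = 245.62/0.7021 = 349.85 lb/h.
n7 = 349.85 + 246.76 = 596.61 lb/h.

596.6 lb/h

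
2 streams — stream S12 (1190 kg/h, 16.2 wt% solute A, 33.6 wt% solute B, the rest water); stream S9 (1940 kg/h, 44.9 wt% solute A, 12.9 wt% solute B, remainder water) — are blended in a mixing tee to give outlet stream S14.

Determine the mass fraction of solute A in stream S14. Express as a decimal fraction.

0.340

Total flow out = 1190 + 1940 = 3130 kg/h.
solute A in = 1190×0.162 + 1940×0.449 = 1063.8 kg/h.
solute A mass fraction in S14 = 1063.8/3130 = 0.340.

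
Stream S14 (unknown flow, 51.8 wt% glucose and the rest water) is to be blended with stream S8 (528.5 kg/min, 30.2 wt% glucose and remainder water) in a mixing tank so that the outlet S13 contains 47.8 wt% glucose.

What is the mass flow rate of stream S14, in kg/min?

2325 kg/min

Let S14 be the unknown flow. Total out = 528.5 + S14.
glucose balance: 159.61 + 0.518·S14 = 0.478·(528.5 + S14)
(0.518 − 0.478)·S14 = 0.478×528.5 − 159.61 = 93.016
S14 = 93.016 / 0.040 = 2325.4 kg/min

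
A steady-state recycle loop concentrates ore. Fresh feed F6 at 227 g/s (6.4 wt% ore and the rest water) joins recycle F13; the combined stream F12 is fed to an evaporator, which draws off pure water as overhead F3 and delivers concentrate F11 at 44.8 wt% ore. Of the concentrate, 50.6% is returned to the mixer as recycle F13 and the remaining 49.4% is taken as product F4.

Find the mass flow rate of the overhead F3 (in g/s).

194.6 g/s

Overall ore balance (none leaves overhead): ore in fresh feed = ore in product, i.e. 227×0.064 = (1−0.506)·F11·0.448.
F11 = 14.528/(0.448×0.494) = 65.645 g/s.
Recycle F13 = 0.506×65.645 = 33.216 g/s.
Combined feed F12 = 227 + 33.216 = 260.22 g/s.
Overhead F3 = F12 − F11 = 260.22 − 65.645 = 194.57 g/s.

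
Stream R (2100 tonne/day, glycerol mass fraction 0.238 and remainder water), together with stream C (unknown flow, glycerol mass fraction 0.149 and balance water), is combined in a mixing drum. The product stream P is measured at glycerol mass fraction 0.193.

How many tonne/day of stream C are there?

2148 tonne/day

Let C be the unknown flow. Total out = 2100 + C.
glycerol balance: 499.8 + 0.149·C = 0.193·(2100 + C)
(0.149 − 0.193)·C = 0.193×2100 − 499.8 = -94.5
C = -94.5 / -0.044 = 2147.7 tonne/day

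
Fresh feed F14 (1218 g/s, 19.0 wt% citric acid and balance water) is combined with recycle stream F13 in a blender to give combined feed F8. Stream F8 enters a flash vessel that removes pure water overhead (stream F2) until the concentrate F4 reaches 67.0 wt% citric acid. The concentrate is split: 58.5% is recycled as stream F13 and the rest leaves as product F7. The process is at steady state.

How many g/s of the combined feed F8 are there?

1705 g/s

Overall citric acid balance (none leaves overhead): citric acid in fresh feed = citric acid in product, i.e. 1218×0.190 = (1−0.585)·F4·0.670.
F4 = 231.42/(0.670×0.415) = 832.3 g/s.
Recycle F13 = 0.585×832.3 = 486.89 g/s.
Combined feed F8 = 1218 + 486.89 = 1704.9 g/s.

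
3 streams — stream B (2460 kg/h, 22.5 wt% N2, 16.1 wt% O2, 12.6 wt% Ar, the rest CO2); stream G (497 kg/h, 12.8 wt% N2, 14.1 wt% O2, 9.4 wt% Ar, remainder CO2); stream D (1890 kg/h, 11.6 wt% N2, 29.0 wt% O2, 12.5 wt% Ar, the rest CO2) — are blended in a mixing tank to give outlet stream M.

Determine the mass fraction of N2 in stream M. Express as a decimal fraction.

0.173

Total flow out = 2460 + 497 + 1890 = 4847 kg/h.
N2 in = 2460×0.225 + 497×0.128 + 1890×0.116 = 836.36 kg/h.
N2 mass fraction in M = 836.36/4847 = 0.173.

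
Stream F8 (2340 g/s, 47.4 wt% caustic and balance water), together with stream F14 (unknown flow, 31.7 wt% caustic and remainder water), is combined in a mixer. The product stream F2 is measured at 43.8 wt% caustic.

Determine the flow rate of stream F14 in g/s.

696.2 g/s

Let F14 be the unknown flow. Total out = 2340 + F14.
caustic balance: 1109.2 + 0.317·F14 = 0.438·(2340 + F14)
(0.317 − 0.438)·F14 = 0.438×2340 − 1109.2 = -84.24
F14 = -84.24 / -0.121 = 696.2 g/s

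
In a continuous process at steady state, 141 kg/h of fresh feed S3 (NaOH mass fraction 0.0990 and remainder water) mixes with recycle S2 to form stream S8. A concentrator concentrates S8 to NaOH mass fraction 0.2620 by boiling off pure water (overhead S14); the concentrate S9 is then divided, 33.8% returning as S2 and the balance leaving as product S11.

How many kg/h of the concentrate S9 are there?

Overall NaOH balance (none leaves overhead): NaOH in fresh feed = NaOH in product, i.e. 141×0.099 = (1−0.338)·S9·0.262.
S9 = 13.959/(0.262×0.662) = 80.481 kg/h.

80.48 kg/h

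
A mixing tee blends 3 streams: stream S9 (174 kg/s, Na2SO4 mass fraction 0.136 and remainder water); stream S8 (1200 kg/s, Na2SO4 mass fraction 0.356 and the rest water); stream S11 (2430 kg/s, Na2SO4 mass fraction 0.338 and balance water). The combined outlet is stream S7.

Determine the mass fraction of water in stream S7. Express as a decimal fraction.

Total flow out = 174 + 1200 + 2430 = 3804 kg/s.
water in = 174×0.864 + 1200×0.644 + 2430×0.662 = 2531.8 kg/s.
water mass fraction in S7 = 2531.8/3804 = 0.666.

0.666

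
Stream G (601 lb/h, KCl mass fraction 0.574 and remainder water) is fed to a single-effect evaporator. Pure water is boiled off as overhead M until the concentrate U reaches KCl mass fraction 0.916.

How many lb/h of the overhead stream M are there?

224.4 lb/h

KCl is conserved: 601×0.574 = 344.97 lb/h all reports to the concentrate.
Concentrate = 344.97/(target fraction) = 376.61 lb/h.
Overhead = 601 − 376.61 = 224.39 lb/h.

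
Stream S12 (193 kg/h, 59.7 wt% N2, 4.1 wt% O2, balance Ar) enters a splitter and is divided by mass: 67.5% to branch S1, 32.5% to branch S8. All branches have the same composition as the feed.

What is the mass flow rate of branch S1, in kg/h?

130.3 kg/h

Branch S1 flow = 0.675×193 = 130.28 kg/h.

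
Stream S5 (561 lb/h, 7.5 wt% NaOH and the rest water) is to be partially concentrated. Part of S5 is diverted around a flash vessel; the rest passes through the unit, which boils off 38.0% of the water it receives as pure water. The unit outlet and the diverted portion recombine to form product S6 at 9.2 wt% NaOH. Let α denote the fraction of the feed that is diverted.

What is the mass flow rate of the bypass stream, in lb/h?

266.1 lb/h

All 561×0.075 = 42.075 lb/h of NaOH reaches S6, so S6 = 42.075/0.092 = 457.34 lb/h and vapour = 103.66 lb/h.
The evaporator receives (1−α)·561 of feed at 0.925 water and removes 0.380 of that water:
0.380×0.925×(1−α)×561 = 103.66
(1−α) = 103.66/197.19 = 0.5257;  α = 0.4743.
Bypass flow = 0.4743×561 = 266.08 lb/h.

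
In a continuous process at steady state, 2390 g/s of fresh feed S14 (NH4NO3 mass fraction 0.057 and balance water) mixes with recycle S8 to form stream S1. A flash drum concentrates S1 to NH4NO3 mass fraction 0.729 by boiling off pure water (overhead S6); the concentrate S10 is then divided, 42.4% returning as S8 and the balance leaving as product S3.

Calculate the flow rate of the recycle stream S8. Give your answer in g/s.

137.6 g/s

Overall NH4NO3 balance (none leaves overhead): NH4NO3 in fresh feed = NH4NO3 in product, i.e. 2390×0.057 = (1−0.424)·S10·0.729.
S10 = 136.23/(0.729×0.576) = 324.43 g/s.
Recycle S8 = 0.424×324.43 = 137.56 g/s.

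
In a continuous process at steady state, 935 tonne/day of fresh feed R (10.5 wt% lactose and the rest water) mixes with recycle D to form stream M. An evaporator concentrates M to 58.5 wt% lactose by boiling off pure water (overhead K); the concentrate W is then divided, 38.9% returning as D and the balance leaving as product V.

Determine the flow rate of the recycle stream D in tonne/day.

106.8 tonne/day

Overall lactose balance (none leaves overhead): lactose in fresh feed = lactose in product, i.e. 935×0.105 = (1−0.389)·W·0.585.
W = 98.175/(0.585×0.611) = 274.67 tonne/day.
Recycle D = 0.389×274.67 = 106.84 tonne/day.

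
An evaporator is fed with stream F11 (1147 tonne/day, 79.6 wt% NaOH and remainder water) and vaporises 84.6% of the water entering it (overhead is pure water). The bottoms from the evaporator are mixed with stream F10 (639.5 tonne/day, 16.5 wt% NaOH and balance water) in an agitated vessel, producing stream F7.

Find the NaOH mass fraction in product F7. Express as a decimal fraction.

0.6412

Vapour removed = 0.846×0.204×1147 = 197.95 tonne/day; concentrate = 949.05 tonne/day.
NaOH reaching the mixer = 913.01 (from concentrate) + 639.5×0.165 = 1018.5 tonne/day.
Product flow = 949.05 + 639.5 = 1588.5 tonne/day; NaOH fraction = 0.6412.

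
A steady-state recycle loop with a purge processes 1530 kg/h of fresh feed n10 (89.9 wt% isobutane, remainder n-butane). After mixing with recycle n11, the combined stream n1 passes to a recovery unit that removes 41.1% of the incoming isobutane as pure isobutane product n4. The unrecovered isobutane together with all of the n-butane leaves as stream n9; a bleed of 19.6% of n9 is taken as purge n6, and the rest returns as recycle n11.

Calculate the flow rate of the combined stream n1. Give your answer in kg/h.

n-butane enters only via n10 and leaves only via the purge: 1530×0.101 = 0.196×(n-butane in n9), and the recovery unit passes all n-butane, so n-butane in n1 = n-butane in n9 = 788.42 kg/h.
isobutane in n1: m_A = 1530×0.899 + (1−0.196)·(1−0.411)·m_A, so m_A = 1375.5/0.5264 = 2612.8 kg/h.
n1 = 2612.8 + 788.42 = 3401.2 kg/h.

3401 kg/h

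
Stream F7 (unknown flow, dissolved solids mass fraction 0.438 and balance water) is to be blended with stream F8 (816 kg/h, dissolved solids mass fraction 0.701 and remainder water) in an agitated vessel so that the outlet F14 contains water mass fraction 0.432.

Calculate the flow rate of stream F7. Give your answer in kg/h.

834.8 kg/h

Let F7 be the unknown flow. Total out = 816 + F7.
water balance: 243.98 + 0.562·F7 = 0.432·(816 + F7)
(0.562 − 0.432)·F7 = 0.432×816 − 243.98 = 108.53
F7 = 108.53 / 0.130 = 834.83 kg/h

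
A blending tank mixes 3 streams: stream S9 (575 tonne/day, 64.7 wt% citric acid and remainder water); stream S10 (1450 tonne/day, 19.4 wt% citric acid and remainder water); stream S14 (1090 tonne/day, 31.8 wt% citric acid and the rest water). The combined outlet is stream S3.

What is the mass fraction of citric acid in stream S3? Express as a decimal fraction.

0.3210

Total flow out = 575 + 1450 + 1090 = 3115 tonne/day.
citric acid in = 575×0.647 + 1450×0.194 + 1090×0.318 = 999.95 tonne/day.
citric acid mass fraction in S3 = 999.95/3115 = 0.3210.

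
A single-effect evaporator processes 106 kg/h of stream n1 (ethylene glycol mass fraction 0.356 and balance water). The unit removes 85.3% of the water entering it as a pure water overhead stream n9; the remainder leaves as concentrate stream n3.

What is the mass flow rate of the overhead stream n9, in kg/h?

58.23 kg/h

water entering = 106×0.644 = 68.264 kg/h; overhead removed = 0.853×68.264 = 58.229 kg/h.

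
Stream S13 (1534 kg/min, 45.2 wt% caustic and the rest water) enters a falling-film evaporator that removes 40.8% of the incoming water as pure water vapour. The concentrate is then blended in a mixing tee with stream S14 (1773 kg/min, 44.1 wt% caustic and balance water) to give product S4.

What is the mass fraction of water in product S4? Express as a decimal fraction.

Vapour removed = 0.408×0.548×1534 = 342.98 kg/min; concentrate = 1191 kg/min.
water reaching the mixer = 497.65 (from concentrate) + 1773×0.559 = 1488.8 kg/min.
Product flow = 1191 + 1773 = 2964 kg/min; water fraction = 0.502.

0.502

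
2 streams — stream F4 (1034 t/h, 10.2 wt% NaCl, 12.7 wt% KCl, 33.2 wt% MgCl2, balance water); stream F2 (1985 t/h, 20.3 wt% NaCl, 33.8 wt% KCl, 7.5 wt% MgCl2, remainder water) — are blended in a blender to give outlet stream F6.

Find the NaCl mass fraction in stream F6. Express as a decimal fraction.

0.168

Total flow out = 1034 + 1985 = 3019 t/h.
NaCl in = 1034×0.102 + 1985×0.203 = 508.42 t/h.
NaCl mass fraction in F6 = 508.42/3019 = 0.168.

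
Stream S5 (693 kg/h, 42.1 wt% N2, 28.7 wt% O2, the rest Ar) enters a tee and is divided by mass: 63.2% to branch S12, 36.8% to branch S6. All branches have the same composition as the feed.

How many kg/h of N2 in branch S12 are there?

Branch S12 total = 0.632×693 = 437.98 kg/h.
N2 in S12 = 0.421×437.98 = 184.39 kg/h.

184.4 kg/h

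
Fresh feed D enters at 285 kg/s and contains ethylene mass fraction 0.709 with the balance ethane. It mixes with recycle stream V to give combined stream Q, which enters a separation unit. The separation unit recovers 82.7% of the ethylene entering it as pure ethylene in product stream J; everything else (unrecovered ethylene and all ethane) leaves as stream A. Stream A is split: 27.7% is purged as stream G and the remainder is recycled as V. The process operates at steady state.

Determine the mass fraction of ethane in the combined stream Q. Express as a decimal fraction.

0.565

ethane enters only via D and leaves only via the purge: 285×0.291 = 0.277×(ethane in A), and the separation unit passes all ethane, so ethane in Q = ethane in A = 299.4 kg/s.
ethylene in Q: m_A = 285×0.709 + (1−0.277)·(1−0.827)·m_A, so m_A = 202.06/0.8749 = 230.95 kg/s.
Q = 230.95 + 299.4 = 530.36 kg/s.
ethane fraction in Q = 299.4/530.36 = 0.565.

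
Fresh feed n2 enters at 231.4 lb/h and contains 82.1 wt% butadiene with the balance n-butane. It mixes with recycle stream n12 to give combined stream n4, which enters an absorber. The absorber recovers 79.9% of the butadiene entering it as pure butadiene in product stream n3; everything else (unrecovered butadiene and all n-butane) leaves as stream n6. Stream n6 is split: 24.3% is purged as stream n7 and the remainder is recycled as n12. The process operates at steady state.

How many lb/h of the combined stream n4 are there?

394.5 lb/h

n-butane enters only via n2 and leaves only via the purge: 231.4×0.179 = 0.243×(n-butane in n6), and the absorber passes all n-butane, so n-butane in n4 = n-butane in n6 = 170.46 lb/h.
butadiene in n4: m_A = 231.4×0.821 + (1−0.243)·(1−0.799)·m_A, so m_A = 189.98/0.8478 = 224.07 lb/h.
n4 = 224.07 + 170.46 = 394.53 lb/h.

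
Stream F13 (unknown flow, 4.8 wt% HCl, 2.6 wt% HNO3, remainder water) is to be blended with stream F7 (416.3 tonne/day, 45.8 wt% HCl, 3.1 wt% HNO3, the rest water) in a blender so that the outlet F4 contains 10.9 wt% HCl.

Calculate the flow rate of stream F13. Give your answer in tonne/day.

Let F13 be the unknown flow. Total out = 416.3 + F13.
HCl balance: 190.67 + 0.048·F13 = 0.109·(416.3 + F13)
(0.048 − 0.109)·F13 = 0.109×416.3 − 190.67 = -145.29
F13 = -145.29 / -0.061 = 2381.8 tonne/day

2382 tonne/day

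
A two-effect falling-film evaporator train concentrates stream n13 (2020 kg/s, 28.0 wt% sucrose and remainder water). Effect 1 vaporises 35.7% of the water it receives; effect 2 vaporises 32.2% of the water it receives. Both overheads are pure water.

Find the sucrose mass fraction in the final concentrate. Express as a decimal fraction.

water in feed = 2020×0.720 = 1454.4 kg/s.
After stage 1: water left = (1−0.357)×1454.4 = 935.18; stream total = 1500.8 kg/s.
After stage 2: water left = (1−0.322)×935.18 = 634.05; final concentrate = 1199.7 kg/s.
sucrose fraction = 565.6/1199.7 = 0.471.

0.471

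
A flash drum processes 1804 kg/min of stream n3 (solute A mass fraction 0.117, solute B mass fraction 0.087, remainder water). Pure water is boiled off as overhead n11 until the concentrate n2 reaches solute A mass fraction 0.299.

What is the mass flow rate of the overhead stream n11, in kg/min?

solute A is conserved: 1804×0.117 = 211.07 kg/min all reports to the concentrate.
Concentrate = 211.07/(target fraction) = 705.91 kg/min.
Overhead = 1804 − 705.91 = 1098.1 kg/min.

1098 kg/min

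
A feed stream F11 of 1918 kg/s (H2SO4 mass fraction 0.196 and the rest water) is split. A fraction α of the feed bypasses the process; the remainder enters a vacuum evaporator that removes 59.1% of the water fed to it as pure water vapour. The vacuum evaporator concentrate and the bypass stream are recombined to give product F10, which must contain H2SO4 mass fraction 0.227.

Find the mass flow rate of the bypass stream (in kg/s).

All 1918×0.196 = 375.93 kg/s of H2SO4 reaches F10, so F10 = 375.93/0.227 = 1656.1 kg/s and vapour = 261.93 kg/s.
The evaporator receives (1−α)·1918 of feed at 0.804 water and removes 0.591 of that water:
0.591×0.804×(1−α)×1918 = 261.93
(1−α) = 261.93/911.36 = 0.2874;  α = 0.7126.
Bypass flow = 0.7126×1918 = 1366.8 kg/s.

1367 kg/s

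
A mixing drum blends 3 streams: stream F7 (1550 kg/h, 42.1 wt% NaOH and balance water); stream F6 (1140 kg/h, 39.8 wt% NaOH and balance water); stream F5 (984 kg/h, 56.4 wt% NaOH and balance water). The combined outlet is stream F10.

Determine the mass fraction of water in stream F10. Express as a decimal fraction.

0.548

Total flow out = 1550 + 1140 + 984 = 3674 kg/h.
water in = 1550×0.579 + 1140×0.602 + 984×0.436 = 2012.8 kg/h.
water mass fraction in F10 = 2012.8/3674 = 0.548.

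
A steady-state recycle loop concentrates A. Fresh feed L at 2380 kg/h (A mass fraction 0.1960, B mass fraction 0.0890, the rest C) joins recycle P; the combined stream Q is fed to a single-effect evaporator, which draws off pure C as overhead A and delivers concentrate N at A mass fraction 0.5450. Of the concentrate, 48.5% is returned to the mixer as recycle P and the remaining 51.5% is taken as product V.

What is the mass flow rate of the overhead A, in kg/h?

Overall A balance (none leaves overhead): A in fresh feed = A in product, i.e. 2380×0.196 = (1−0.485)·N·0.545.
N = 466.48/(0.545×0.515) = 1662 kg/h.
Recycle P = 0.485×1662 = 806.07 kg/h.
Combined feed Q = 2380 + 806.07 = 3186.1 kg/h.
Overhead A = Q − N = 3186.1 − 1662 = 1524.1 kg/h.

1524 kg/h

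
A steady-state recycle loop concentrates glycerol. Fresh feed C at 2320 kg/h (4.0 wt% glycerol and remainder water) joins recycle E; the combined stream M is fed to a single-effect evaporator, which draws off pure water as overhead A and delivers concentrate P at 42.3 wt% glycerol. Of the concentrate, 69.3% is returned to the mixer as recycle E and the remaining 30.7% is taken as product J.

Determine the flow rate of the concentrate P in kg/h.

Overall glycerol balance (none leaves overhead): glycerol in fresh feed = glycerol in product, i.e. 2320×0.040 = (1−0.693)·P·0.423.
P = 92.8/(0.423×0.307) = 714.61 kg/h.

714.6 kg/h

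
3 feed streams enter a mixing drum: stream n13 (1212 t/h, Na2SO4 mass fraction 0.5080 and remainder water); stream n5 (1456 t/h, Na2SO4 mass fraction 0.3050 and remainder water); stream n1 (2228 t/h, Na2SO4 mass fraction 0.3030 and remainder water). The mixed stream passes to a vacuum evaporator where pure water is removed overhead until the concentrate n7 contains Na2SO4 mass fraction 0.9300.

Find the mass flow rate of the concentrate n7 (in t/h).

Na2SO4 entering = 1212×0.508 + 1456×0.305 + 2228×0.303 = 1734.9 t/h.
All Na2SO4 reports to n7, so n7 = 1734.9/0.930 = 1865.4 t/h.

1865 t/h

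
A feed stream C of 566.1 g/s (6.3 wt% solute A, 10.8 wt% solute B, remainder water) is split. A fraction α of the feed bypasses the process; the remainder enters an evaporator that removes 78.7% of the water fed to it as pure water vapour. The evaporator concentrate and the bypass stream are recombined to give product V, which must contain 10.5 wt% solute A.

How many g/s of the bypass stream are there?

219 g/s

All 566.1×0.063 = 35.664 g/s of solute A reaches V, so V = 35.664/0.105 = 339.66 g/s and vapour = 226.44 g/s.
The evaporator receives (1−α)·566.1 of feed at 0.829 water and removes 0.787 of that water:
0.787×0.829×(1−α)×566.1 = 226.44
(1−α) = 226.44/369.34 = 0.6131;  α = 0.3869.
Bypass flow = 0.3869×566.1 = 219.02 g/s.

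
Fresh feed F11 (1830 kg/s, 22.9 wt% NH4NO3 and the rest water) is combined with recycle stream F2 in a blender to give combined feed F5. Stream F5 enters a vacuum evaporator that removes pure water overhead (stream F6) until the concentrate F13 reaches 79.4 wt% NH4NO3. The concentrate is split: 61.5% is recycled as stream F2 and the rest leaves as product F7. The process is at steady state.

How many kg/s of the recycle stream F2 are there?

843.1 kg/s

Overall NH4NO3 balance (none leaves overhead): NH4NO3 in fresh feed = NH4NO3 in product, i.e. 1830×0.229 = (1−0.615)·F13·0.794.
F13 = 419.07/(0.794×0.385) = 1370.9 kg/s.
Recycle F2 = 0.615×1370.9 = 843.1 kg/s.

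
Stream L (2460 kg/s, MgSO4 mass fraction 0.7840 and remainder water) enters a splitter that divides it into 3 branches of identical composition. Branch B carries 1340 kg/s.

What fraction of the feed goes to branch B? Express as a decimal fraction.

Fraction to B = 1340/2460 = 0.5447.

0.545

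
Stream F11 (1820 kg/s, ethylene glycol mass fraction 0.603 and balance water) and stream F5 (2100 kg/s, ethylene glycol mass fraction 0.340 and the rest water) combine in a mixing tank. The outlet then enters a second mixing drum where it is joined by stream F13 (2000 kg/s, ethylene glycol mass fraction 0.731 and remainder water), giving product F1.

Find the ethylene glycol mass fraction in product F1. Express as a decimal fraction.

Overall, product flow = 5920 kg/s.
ethylene glycol in = 1820×0.603 + 2100×0.340 + 2000×0.731 = 3273.5 kg/s.
ethylene glycol fraction in F1 = 0.553.

0.553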